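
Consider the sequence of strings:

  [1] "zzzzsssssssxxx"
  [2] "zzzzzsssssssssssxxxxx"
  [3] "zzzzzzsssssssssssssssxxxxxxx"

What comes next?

Reading off run lengths: z runs 4, 5, 6; s runs 7, 11, 15; x runs 3, 5, 7 — each is linear in n (n = 1, 2, …).
Setting n = 4 gives 7, 19, 9 characters in each block.

zzzzzzzsssssssssssssssssssxxxxxxxxx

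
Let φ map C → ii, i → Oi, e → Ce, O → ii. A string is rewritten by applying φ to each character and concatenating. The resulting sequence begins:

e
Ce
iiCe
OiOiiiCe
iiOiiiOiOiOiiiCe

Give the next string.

OiOiiiOiOiOiiiOiiiOiiiOiOiOiiiCe

φ(iiOiiiOiOiOiiiCe) expands symbol-by-symbol to Oi Oi ii Oi Oi Oi ii Oi ii Oi ii Oi Oi Oi ii Ce; joining the 16 pieces gives the next term.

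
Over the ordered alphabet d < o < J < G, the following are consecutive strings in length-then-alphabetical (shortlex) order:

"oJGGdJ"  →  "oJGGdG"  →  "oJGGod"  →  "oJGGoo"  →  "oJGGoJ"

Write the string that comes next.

Treat oJGGoJ as a base-4 numeral over the given alphabet and add one, carrying through any trailing G's.

oJGGoG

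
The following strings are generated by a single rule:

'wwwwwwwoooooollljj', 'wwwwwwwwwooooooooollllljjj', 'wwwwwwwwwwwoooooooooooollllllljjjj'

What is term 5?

wwwwwwwwwwwwwwwoooooooooooooooooollllllllllljjjjjj

The n-th term is 2n+3 w's then 3n o's then 2n-1 l's then n j's, where the shown terms are n = 2, 3, 4.
At n = 6 the blocks have lengths 15, 18, 11, 6.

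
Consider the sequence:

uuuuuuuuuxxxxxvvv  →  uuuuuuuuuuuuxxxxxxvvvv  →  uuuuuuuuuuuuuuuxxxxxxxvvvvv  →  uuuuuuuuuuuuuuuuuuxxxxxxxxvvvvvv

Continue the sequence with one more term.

uuuuuuuuuuuuuuuuuuuuuxxxxxxxxxvvvvvvv

Term n consists of 3n u's, followed by n+2 x's, followed by n v's, where the shown terms are n = 3, 4, 5, 6.
At n = 7 the blocks have lengths 21, 9, 7.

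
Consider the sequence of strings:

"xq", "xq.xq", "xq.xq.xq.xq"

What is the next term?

s(k+1) = s(k)·.·s(k) — each term doubles the last with '.' between the halves.
So the next term is two copies of xq.xq.xq.xq with '.' between the halves.

xq.xq.xq.xq.xq.xq.xq.xq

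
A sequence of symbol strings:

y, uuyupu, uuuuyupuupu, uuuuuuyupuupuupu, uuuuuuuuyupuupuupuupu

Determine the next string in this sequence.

Each term wraps the previous one in uu on the left and upu on the right.
So the next term is uu·uuuuuuuuyupuupuupuupu·upu.

uuuuuuuuuuyupuupuupuupuupu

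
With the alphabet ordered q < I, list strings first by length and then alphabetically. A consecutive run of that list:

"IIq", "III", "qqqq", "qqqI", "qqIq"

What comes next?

qqII

Treat qqIq as a base-2 numeral over the given alphabet and add one, carrying through any trailing I's.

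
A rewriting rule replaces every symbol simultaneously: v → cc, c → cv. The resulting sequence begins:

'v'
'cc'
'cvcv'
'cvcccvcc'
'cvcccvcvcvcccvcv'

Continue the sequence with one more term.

cvcccvcvcvcccvcccvcccvcvcvcccvcc

Replace each of the 16 characters of cvcccvcvcvcccvcv in place — cv cc cv cv cv cc cv cc cv cc cv cv cv cc cv cc — and concatenate.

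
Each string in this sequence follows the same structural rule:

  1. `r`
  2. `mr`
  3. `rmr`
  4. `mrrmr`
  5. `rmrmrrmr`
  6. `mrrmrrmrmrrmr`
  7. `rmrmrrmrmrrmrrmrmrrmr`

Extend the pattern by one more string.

This is a Fibonacci-style word recurrence s(k) = s(k−2)·s(k−1): e.g. r·mr = rmr.
So term 8 is mrrmrrmrmrrmr·rmrmrrmrmrrmrrmrmrrmr.

mrrmrrmrmrrmrrmrmrrmrmrrmrrmrmrrmr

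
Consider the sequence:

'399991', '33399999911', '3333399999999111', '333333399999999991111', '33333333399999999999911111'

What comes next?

3333333333399999999999999111111

Reading off run lengths: 3 runs 1, 3, 5, 7, 9; 9 runs 4, 6, 8, 10, 12; 1 runs 1, 2, 3, 4, 5 — each is linear in n (n = 1, 2, …).
For the next term, n = 6, so the run lengths are 11, 14, 6.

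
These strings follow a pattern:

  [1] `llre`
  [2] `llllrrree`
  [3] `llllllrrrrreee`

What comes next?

llllllllrrrrrrreeee

The n-th term is 2n l's then 2n-1 r's then n e's (n = 1, 2, …).
For the next term, n = 4, so the run lengths are 8, 7, 4.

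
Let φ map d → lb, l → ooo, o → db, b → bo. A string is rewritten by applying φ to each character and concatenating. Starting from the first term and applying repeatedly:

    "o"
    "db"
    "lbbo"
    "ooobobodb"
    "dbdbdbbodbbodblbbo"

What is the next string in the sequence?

φ(dbdbdbbodbbodblbbo) expands symbol-by-symbol to lb bo lb bo lb bo bo db lb bo bo db lb bo ooo bo bo db; joining the 18 pieces gives the next term.

lbbolbbolbbobodblbbobodblbboooobobodb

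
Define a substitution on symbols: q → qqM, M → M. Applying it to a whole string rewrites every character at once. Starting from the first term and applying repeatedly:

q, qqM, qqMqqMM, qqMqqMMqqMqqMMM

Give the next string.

Applying the rule to each of the 15 symbols of qqMqqMMqqMqqMMM gives the pieces qqM qqM M qqM qqM M M qqM qqM M qqM qqM M M M, which concatenate to the answer.

qqMqqMMqqMqqMMMqqMqqMMqqMqqMMMM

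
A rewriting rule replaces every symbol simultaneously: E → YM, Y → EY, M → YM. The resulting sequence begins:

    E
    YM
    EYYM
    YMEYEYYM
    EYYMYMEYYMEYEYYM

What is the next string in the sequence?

Replace each of the 16 characters of EYYMYMEYYMEYEYYM in place — YM EY EY YM EY YM YM EY EY YM YM EY YM EY EY YM — and concatenate.

YMEYEYYMEYYMYMEYEYYMYMEYYMEYEYYM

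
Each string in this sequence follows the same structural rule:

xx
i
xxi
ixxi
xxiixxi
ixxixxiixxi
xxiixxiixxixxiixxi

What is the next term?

From term 3 onward, concatenate the second-to-last term with the last: xx·i = xxi, i·xxi = ixxi, …
So term 8 is ixxixxiixxi·xxiixxiixxixxiixxi.

ixxixxiixxixxiixxiixxixxiixxi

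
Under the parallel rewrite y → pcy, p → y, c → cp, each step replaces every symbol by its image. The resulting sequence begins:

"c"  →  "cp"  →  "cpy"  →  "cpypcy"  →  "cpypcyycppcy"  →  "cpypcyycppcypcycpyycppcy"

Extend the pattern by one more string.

Rewriting the 24 symbols of cpypcyycppcypcycpyycppcy one by one yields cp y pcy y cp pcy pcy cp y y cp pcy y cp pcy cp y pcy pcy cp y y cp pcy; concatenated:

cpypcyycppcypcycpyycppcyycppcycpypcypcycpyycppcy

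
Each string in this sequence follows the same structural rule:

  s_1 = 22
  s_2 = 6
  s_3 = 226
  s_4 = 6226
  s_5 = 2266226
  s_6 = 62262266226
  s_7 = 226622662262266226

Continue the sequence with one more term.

This is a Fibonacci-style word recurrence s(k) = s(k−2)·s(k−1): e.g. 22·6 = 226.
Continuing: 62262266226 · 226622662262266226 gives term 8.

62262266226226622662262266226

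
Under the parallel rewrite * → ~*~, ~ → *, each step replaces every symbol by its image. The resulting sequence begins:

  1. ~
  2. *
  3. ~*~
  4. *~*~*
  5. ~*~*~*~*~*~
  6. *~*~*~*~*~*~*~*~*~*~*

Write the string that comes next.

Rewriting the 21 symbols of *~*~*~*~*~*~*~*~*~*~* one by one yields ~*~ * ~*~ * ~*~ * ~*~ * ~*~ * ~*~ * ~*~ * ~*~ * ~*~ * ~*~ * ~*~; concatenated:

~*~*~*~*~*~*~*~*~*~*~*~*~*~*~*~*~*~*~*~*~*~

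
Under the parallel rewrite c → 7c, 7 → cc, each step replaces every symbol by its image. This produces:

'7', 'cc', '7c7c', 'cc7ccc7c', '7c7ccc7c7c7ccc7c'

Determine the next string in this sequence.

cc7ccc7c7c7ccc7ccc7ccc7c7c7ccc7c

Replace each of the 16 characters of 7c7ccc7c7c7ccc7c in place — cc 7c cc 7c 7c 7c cc 7c cc 7c cc 7c 7c 7c cc 7c — and concatenate.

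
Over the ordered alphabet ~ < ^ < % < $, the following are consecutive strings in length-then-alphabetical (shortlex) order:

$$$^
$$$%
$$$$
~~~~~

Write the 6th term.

Continuing the enumeration 2 steps past ~~~~~: ~~~~~ → ~~~~^ → (answer).

~~~~%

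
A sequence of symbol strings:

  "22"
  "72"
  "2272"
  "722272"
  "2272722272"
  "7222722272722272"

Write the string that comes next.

Each term (from the third on) is the two preceding terms concatenated in order: term 3 = 22·72 = 2272.
The next term joins 2272722272 and 7222722272722272.

22727222727222722272722272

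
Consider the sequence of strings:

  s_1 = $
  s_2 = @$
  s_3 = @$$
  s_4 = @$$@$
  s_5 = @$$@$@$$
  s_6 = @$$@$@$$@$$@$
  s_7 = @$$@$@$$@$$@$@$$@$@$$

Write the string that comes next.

Each term (from the third on) is the previous term followed by the one before it: term 3 = @$·$ = @$$.
The next term joins @$$@$@$$@$$@$@$$@$@$$ and @$$@$@$$@$$@$.

@$$@$@$$@$$@$@$$@$@$$@$$@$@$$@$$@$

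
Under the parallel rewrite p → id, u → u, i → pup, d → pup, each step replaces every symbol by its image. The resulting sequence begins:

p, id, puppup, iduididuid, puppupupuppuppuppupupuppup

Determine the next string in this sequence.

Rewriting the 26 symbols of puppupupuppuppuppupupuppup one by one yields id u id id u id u id u id id u id id u id id u id u id u id id u id; concatenated:

iduididuiduiduididuididuididuiduiduididuid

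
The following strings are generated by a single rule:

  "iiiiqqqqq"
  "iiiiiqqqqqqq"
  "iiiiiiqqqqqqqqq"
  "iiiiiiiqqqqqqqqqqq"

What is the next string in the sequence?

iiiiiiiiqqqqqqqqqqqqq

Each string has the form i^{n+1} q^{2n-1}, where the shown terms are n = 3, 4, 5, 6.
Setting n = 7 gives 8, 13 characters in each block.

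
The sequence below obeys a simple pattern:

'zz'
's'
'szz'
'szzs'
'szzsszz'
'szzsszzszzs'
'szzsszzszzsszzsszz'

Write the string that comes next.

szzsszzszzsszzsszzszzsszzszzs

From term 3 onward, concatenate the last term with the second-to-last: s·zz = szz, szz·s = szzs, …
Continuing: szzsszzszzsszzsszz · szzsszzszzs gives term 8.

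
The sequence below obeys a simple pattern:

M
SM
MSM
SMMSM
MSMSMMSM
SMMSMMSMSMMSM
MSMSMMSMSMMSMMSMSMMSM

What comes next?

SMMSMMSMSMMSMMSMSMMSMSMMSMMSMSMMSM

This is a Fibonacci-style word recurrence s(k) = s(k−2)·s(k−1): e.g. M·SM = MSM.
So term 8 is SMMSMMSMSMMSM·MSMSMMSMSMMSMMSMSMMSM.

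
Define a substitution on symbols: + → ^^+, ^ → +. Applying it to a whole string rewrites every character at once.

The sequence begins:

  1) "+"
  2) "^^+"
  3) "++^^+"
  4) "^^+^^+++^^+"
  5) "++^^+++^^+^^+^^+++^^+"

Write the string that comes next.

^^+^^+++^^+^^+^^+++^^+++^^+++^^+^^+^^+++^^+

Replace each of the 21 characters of ++^^+++^^+^^+^^+++^^+ in place — ^^+ ^^+ + + ^^+ ^^+ ^^+ + + ^^+ + + ^^+ + + ^^+ ^^+ ^^+ + + ^^+ — and concatenate.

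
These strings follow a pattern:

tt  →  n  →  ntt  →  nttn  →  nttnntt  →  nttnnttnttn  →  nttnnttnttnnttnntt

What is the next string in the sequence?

nttnnttnttnnttnnttnttnnttnttn

From term 3 onward, concatenate the last term with the second-to-last: n·tt = ntt, ntt·n = nttn, …
So term 8 is nttnnttnttnnttnntt·nttnnttnttn.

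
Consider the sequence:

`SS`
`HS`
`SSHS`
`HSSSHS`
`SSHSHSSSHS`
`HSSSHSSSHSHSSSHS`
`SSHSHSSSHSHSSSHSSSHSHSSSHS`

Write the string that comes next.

HSSSHSSSHSHSSSHSSSHSHSSSHSHSSSHSSSHSHSSSHS

Each term (from the third on) is the two preceding terms concatenated in order: term 3 = SS·HS = SSHS.
So term 8 is HSSSHSSSHSHSSSHS·SSHSHSSSHSHSSSHSSSHSHSSSHS.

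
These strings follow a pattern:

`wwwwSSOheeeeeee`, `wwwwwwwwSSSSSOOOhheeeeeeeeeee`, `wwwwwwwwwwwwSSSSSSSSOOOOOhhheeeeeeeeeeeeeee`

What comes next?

Term n consists of 4n w's, followed by 3n-1 S's, followed by 2n-1 O's, followed by n h's, followed by 4n+3 e's (n = 1, 2, …).
For the next term, n = 4, so the run lengths are 16, 11, 7, 4, 19.

wwwwwwwwwwwwwwwwSSSSSSSSSSSOOOOOOOhhhheeeeeeeeeeeeeeeeeee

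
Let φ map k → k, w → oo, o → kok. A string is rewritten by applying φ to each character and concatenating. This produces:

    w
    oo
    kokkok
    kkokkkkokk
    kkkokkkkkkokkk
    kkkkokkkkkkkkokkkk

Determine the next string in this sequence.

kkkkkokkkkkkkkkkokkkkk

Replace each of the 18 characters of kkkkokkkkkkkkokkkk in place — k k k k kok k k k k k k k k kok k k k k — and concatenate.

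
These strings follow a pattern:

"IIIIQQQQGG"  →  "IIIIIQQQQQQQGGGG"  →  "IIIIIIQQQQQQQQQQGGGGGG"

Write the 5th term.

Term n consists of n+2 I's, followed by 3n-2 Q's, followed by 2n-2 G's, where the shown terms are n = 2, 3, 4.
For term 5, n = 6, so the run lengths are 8, 16, 10.

IIIIIIIIQQQQQQQQQQQQQQQQGGGGGGGGGG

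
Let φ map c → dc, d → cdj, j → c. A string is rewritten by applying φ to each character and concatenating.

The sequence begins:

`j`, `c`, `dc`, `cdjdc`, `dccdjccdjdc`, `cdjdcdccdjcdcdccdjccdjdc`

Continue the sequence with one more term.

Rewriting the 24 symbols of cdjdcdccdjcdcdccdjccdjdc one by one yields dc cdj c cdj dc cdj dc dc cdj c dc cdj dc cdj dc dc cdj c dc dc cdj c cdj dc; concatenated:

dccdjccdjdccdjdcdccdjcdccdjdccdjdcdccdjcdcdccdjccdjdc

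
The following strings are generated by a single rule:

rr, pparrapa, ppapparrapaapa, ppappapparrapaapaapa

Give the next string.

ppappappapparrapaapaapaapa

s(k+1) = ppa·s(k)·apa, so each term gains ppa as a prefix and apa as a suffix.
So the next term is ppa·ppappapparrapaapaapa·apa.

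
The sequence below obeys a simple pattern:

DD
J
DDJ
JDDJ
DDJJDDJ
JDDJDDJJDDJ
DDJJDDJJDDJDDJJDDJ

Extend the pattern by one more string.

JDDJDDJJDDJDDJJDDJJDDJDDJJDDJ

Each term (from the third on) is the two preceding terms concatenated in order: term 3 = DD·J = DDJ.
Continuing: JDDJDDJJDDJ · DDJJDDJJDDJDDJJDDJ gives term 8.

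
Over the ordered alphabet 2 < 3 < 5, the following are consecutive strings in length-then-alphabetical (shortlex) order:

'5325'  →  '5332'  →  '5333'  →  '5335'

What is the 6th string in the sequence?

Continuing the enumeration 2 steps past 5335: 5335 → 5352 → (answer).

5353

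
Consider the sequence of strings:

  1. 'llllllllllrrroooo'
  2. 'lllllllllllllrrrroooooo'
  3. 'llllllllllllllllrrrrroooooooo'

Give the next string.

lllllllllllllllllllrrrrrroooooooooo

Each string has the form l^{3n+1} r^{n} o^{2n-2}, where the shown terms are n = 3, 4, 5.
For the next term, n = 6, so the run lengths are 19, 6, 10.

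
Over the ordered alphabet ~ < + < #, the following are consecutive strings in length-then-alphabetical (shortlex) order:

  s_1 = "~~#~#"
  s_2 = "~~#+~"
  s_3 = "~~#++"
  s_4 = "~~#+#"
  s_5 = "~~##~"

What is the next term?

~~##+

Treat ~~##~ as a base-3 numeral over the given alphabet and add one, carrying through any trailing #'s.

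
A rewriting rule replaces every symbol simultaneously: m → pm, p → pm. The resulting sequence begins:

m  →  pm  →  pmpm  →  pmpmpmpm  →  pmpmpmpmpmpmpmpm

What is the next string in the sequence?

Applying the rule to each of the 16 symbols of pmpmpmpmpmpmpmpm gives the pieces pm pm pm pm pm pm pm pm pm pm pm pm pm pm pm pm, which concatenate to the answer.

pmpmpmpmpmpmpmpmpmpmpmpmpmpmpmpm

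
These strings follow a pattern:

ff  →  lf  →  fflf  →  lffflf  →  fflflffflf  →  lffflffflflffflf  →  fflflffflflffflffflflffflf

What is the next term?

From term 3 onward, concatenate the second-to-last term with the last: ff·lf = fflf, lf·fflf = lffflf, …
Continuing: lffflffflflffflf · fflflffflflffflffflflffflf gives term 8.

lffflffflflffflffflflffflflffflffflflffflf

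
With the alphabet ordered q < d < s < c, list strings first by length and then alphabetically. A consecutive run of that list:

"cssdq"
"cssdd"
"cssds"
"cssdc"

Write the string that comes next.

csssq

The successor of cssdc increments the rightmost position that isn't already c and resets every position after it to q.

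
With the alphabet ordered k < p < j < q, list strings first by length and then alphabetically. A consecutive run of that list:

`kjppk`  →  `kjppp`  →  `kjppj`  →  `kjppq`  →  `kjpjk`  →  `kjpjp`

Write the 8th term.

kjpjq

Continuing the enumeration 2 steps past kjpjp: kjpjp → kjpjj → (answer).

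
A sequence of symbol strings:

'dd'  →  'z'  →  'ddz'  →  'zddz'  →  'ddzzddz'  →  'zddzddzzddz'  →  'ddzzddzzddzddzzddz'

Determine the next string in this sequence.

This is a Fibonacci-style word recurrence s(k) = s(k−2)·s(k−1): e.g. dd·z = ddz.
So term 8 is zddzddzzddz·ddzzddzzddzddzzddz.

zddzddzzddzddzzddzzddzddzzddz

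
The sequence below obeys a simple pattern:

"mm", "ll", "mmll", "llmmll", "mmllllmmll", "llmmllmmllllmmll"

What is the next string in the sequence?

Each term (from the third on) is the two preceding terms concatenated in order: term 3 = mm·ll = mmll.
The next term joins mmllllmmll and llmmllmmllllmmll.

mmllllmmllllmmllmmllllmmll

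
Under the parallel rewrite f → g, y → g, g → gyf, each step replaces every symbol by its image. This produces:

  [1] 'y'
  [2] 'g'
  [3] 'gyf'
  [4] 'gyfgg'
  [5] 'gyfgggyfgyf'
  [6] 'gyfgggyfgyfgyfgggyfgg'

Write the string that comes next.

gyfgggyfgyfgyfgggyfgggyfgggyfgyfgyfgggyfgyf

Applying the rule to each of the 21 symbols of gyfgggyfgyfgyfgggyfgg gives the pieces gyf g g gyf gyf gyf g g gyf g g gyf g g gyf gyf gyf g g gyf gyf, which concatenate to the answer.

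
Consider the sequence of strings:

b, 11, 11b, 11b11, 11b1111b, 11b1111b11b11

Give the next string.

11b1111b11b1111b1111b

From term 3 onward, concatenate the last term with the second-to-last: 11·b = 11b, 11b·11 = 11b11, …
So term 7 is 11b1111b11b11·11b1111b.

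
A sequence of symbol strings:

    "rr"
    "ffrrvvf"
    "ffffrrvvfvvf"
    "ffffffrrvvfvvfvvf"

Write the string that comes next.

Every step adds ff to the front and vvf to the end of the previous string.
Applying this once more to ffffffrrvvfvvfvvf:

ffffffffrrvvfvvfvvfvvf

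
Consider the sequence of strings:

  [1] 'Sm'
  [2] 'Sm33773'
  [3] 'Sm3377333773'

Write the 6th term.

Each term is the previous one with 33773 appended.
From Sm3377333773, 3 further steps: Sm3377333773 → Sm337733377333773 → Sm33773337733377333773 → (answer).

Sm3377333773337733377333773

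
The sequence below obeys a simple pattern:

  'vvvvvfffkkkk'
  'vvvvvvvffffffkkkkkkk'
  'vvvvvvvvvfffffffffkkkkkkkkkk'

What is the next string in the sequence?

The n-th term is 2n+3 v's then 3n f's then 3n+1 k's (n = 1, 2, …).
Setting n = 4 gives 11, 12, 13 characters in each block.

vvvvvvvvvvvffffffffffffkkkkkkkkkkkkk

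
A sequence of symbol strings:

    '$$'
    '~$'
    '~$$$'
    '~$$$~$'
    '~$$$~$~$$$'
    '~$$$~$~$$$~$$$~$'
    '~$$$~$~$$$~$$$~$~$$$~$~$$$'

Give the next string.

From term 3 onward, concatenate the last term with the second-to-last: ~$·$$ = ~$$$, ~$$$·~$ = ~$$$~$, …
The next term joins ~$$$~$~$$$~$$$~$~$$$~$~$$$ and ~$$$~$~$$$~$$$~$.

~$$$~$~$$$~$$$~$~$$$~$~$$$~$$$~$~$$$~$$$~$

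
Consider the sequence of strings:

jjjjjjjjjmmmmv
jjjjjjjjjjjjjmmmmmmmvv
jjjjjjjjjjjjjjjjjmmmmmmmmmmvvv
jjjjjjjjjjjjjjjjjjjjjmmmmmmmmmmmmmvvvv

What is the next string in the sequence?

jjjjjjjjjjjjjjjjjjjjjjjjjmmmmmmmmmmmmmmmmvvvvv

The n-th term is 4n+1 j's then 3n-2 m's then n-1 v's, where the shown terms are n = 2, 3, 4, 5.
Setting n = 6 gives 25, 16, 5 characters in each block.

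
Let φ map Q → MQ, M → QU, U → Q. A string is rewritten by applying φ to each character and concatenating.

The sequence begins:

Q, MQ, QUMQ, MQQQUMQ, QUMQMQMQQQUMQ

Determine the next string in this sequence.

Rewriting the 13 symbols of QUMQMQMQQQUMQ one by one yields MQ Q QU MQ QU MQ QU MQ MQ MQ Q QU MQ; concatenated:

MQQQUMQQUMQQUMQMQMQQQUMQ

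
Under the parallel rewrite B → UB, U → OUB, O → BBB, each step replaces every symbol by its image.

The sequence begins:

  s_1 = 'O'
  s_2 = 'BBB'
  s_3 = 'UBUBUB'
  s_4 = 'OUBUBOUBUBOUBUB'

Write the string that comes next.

BBBOUBUBOUBUBBBBOUBUBOUBUBBBBOUBUBOUBUB

φ(OUBUBOUBUBOUBUB) expands symbol-by-symbol to BBB OUB UB OUB UB BBB OUB UB OUB UB BBB OUB UB OUB UB; joining the 15 pieces gives the next term.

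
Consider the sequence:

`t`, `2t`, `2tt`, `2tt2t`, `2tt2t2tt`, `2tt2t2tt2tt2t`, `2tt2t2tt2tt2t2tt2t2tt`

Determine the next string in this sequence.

From term 3 onward, concatenate the last term with the second-to-last: 2t·t = 2tt, 2tt·2t = 2tt2t, …
Continuing: 2tt2t2tt2tt2t2tt2t2tt · 2tt2t2tt2tt2t gives term 8.

2tt2t2tt2tt2t2tt2t2tt2tt2t2tt2tt2t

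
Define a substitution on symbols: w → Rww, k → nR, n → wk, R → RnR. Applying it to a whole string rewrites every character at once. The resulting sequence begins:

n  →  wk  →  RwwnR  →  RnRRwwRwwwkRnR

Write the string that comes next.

RnRwkRnRRnRRwwRwwRnRRwwRwwRwwnRRnRwkRnR

Replace each of the 14 characters of RnRRwwRwwwkRnR in place — RnR wk RnR RnR Rww Rww RnR Rww Rww Rww nR RnR wk RnR — and concatenate.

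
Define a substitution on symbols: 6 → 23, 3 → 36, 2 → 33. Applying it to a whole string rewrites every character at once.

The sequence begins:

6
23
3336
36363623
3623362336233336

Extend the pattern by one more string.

Replace each of the 16 characters of 3623362336233336 in place — 36 23 33 36 36 23 33 36 36 23 33 36 36 36 36 23 — and concatenate.

36233336362333363623333636363623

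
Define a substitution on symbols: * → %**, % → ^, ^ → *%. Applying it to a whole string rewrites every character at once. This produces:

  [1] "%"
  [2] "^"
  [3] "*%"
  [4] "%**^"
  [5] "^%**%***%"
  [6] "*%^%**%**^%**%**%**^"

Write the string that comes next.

φ(*%^%**%**^%**%**%**^) expands symbol-by-symbol to %** ^ *% ^ %** %** ^ %** %** *% ^ %** %** ^ %** %** ^ %** %** *%; joining the 20 pieces gives the next term.

%**^*%^%**%**^%**%***%^%**%**^%**%**^%**%***%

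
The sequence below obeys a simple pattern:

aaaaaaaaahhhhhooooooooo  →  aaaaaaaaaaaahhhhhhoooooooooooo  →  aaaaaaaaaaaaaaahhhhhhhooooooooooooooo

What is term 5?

aaaaaaaaaaaaaaaaaaaaahhhhhhhhhooooooooooooooooooooo

Term n consists of 3n a's, followed by n+2 h's, followed by 3n o's, where the shown terms are n = 3, 4, 5.
Setting n = 7 gives 21, 9, 21 characters in each block.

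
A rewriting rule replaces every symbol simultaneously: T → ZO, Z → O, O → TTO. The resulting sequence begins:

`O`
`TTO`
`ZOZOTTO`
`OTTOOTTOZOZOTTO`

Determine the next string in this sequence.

Replace each of the 15 characters of OTTOOTTOZOZOTTO in place — TTO ZO ZO TTO TTO ZO ZO TTO O TTO O TTO ZO ZO TTO — and concatenate.

TTOZOZOTTOTTOZOZOTTOOTTOOTTOZOZOTTO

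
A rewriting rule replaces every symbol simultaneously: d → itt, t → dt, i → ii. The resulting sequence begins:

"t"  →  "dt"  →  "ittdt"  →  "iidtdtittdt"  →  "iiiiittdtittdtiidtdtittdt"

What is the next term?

Applying the rule to each of the 25 symbols of iiiiittdtittdtiidtdtittdt gives the pieces ii ii ii ii ii dt dt itt dt ii dt dt itt dt ii ii itt dt itt dt ii dt dt itt dt, which concatenate to the answer.

iiiiiiiiiidtdtittdtiidtdtittdtiiiiittdtittdtiidtdtittdt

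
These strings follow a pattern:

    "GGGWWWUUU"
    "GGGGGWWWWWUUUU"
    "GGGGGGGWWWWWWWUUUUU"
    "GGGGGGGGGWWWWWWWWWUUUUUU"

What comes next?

Term n consists of 2n+1 G's, followed by 2n+1 W's, followed by n+2 U's (n = 1, 2, …).
For the next term, n = 5, so the run lengths are 11, 11, 7.

GGGGGGGGGGGWWWWWWWWWWWUUUUUUU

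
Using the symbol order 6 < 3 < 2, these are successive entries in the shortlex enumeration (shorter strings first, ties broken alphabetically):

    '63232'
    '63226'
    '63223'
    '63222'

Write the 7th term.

62662

Continuing the enumeration 3 steps past 63222: 63222 → 62666 → 62663 → (answer).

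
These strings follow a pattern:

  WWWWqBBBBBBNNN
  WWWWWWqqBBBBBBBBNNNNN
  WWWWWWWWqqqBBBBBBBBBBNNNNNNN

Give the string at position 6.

The n-th term is 2n W's then n-1 q's then 2n+2 B's then 2n-1 N's, where the shown terms are n = 2, 3, 4.
For term 6, n = 7, so the run lengths are 14, 6, 16, 13.

WWWWWWWWWWWWWWqqqqqqBBBBBBBBBBBBBBBBNNNNNNNNNNNNN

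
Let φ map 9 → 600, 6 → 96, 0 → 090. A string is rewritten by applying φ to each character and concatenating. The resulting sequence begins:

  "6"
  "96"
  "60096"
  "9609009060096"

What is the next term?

600960906000900906000909609009060096

Replace each of the 13 characters of 9609009060096 in place — 600 96 090 600 090 090 600 090 96 090 090 600 96 — and concatenate.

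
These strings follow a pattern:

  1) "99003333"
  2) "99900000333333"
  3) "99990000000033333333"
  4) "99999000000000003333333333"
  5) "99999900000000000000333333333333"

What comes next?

99999990000000000000000033333333333333

Term n consists of n+1 9's, followed by 3n-1 0's, followed by 2n+2 3's (n = 1, 2, …).
At n = 6 the blocks have lengths 7, 17, 14.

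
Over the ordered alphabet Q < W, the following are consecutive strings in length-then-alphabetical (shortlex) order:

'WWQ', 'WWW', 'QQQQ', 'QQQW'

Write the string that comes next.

QQWQ

Find the rightmost character of QQQW below W, bump it to the next letter, and reset everything to its right to Q.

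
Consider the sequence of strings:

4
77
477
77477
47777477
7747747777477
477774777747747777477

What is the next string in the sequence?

Each term (from the third on) is the two preceding terms concatenated in order: term 3 = 4·77 = 477.
So term 8 is 7747747777477·477774777747747777477.

7747747777477477774777747747777477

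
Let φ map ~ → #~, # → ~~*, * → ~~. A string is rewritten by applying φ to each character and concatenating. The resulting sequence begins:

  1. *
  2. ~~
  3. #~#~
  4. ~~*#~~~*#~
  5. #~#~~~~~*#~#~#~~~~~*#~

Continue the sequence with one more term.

Applying the rule to each of the 22 symbols of #~#~~~~~*#~#~#~~~~~*#~ gives the pieces ~~* #~ ~~* #~ #~ #~ #~ #~ ~~ ~~* #~ ~~* #~ ~~* #~ #~ #~ #~ #~ ~~ ~~* #~, which concatenate to the answer.

~~*#~~~*#~#~#~#~#~~~~~*#~~~*#~~~*#~#~#~#~#~~~~~*#~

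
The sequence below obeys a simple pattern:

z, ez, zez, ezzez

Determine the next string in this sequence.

zezezzez

From term 3 onward, concatenate the second-to-last term with the last: z·ez = zez, ez·zez = ezzez, …
Continuing: zez · ezzez gives term 5.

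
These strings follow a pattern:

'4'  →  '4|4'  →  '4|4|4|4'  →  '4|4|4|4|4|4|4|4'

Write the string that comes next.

4|4|4|4|4|4|4|4|4|4|4|4|4|4|4|4

Every step duplicates the string with '|' between the halves.
So the next term is two copies of 4|4|4|4|4|4|4|4 with '|' between the halves.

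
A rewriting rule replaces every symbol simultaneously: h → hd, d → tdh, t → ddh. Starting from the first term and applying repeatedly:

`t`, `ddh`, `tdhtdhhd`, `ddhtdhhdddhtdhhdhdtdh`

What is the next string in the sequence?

Rewriting the 21 symbols of ddhtdhhdddhtdhhdhdtdh one by one yields tdh tdh hd ddh tdh hd hd tdh tdh tdh hd ddh tdh hd hd tdh hd tdh ddh tdh hd; concatenated:

tdhtdhhdddhtdhhdhdtdhtdhtdhhdddhtdhhdhdtdhhdtdhddhtdhhd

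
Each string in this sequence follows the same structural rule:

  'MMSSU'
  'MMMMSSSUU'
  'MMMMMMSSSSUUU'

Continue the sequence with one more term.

MMMMMMMMSSSSSUUUU

Reading off run lengths: M runs 2, 4, 6; S runs 2, 3, 4; U runs 1, 2, 3 — each is linear in n (n = 1, 2, …).
At n = 4 the blocks have lengths 8, 5, 4.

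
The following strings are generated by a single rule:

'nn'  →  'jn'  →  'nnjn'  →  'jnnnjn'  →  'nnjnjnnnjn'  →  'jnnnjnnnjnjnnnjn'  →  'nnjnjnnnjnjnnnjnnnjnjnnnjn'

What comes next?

From term 3 onward, concatenate the second-to-last term with the last: nn·jn = nnjn, jn·nnjn = jnnnjn, …
So term 8 is jnnnjnnnjnjnnnjn·nnjnjnnnjnjnnnjnnnjnjnnnjn.

jnnnjnnnjnjnnnjnnnjnjnnnjnjnnnjnnnjnjnnnjn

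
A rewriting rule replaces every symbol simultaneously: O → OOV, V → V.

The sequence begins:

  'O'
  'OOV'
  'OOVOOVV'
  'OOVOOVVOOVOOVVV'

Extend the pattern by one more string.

φ(OOVOOVVOOVOOVVV) expands symbol-by-symbol to OOV OOV V OOV OOV V V OOV OOV V OOV OOV V V V; joining the 15 pieces gives the next term.

OOVOOVVOOVOOVVVOOVOOVVOOVOOVVVV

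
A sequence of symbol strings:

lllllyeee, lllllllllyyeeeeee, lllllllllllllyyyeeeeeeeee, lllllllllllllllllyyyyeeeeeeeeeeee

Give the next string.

Reading off run lengths: l runs 5, 9, 13, 17; y runs 1, 2, 3, 4; e runs 3, 6, 9, 12 — each is linear in n (n = 1, 2, …).
For the next term, n = 5, so the run lengths are 21, 5, 15.

lllllllllllllllllllllyyyyyeeeeeeeeeeeeeee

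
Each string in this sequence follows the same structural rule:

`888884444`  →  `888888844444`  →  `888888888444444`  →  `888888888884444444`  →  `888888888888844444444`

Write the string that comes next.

Term n consists of 2n-1 8's, followed by n+1 4's, where the shown terms are n = 3, 4, 5, 6, 7.
For the next term, n = 8, so the run lengths are 15, 9.

888888888888888444444444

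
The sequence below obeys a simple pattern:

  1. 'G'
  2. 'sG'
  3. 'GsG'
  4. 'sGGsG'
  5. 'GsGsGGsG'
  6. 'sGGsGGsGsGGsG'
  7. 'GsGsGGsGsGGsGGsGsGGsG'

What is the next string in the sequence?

sGGsGGsGsGGsGGsGsGGsGsGGsGGsGsGGsG

From term 3 onward, concatenate the second-to-last term with the last: G·sG = GsG, sG·GsG = sGGsG, …
The next term joins sGGsGGsGsGGsG and GsGsGGsGsGGsGGsGsGGsG.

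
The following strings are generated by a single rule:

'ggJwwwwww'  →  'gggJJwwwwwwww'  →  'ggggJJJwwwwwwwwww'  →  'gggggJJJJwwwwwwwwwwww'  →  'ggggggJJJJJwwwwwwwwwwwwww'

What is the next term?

gggggggJJJJJJwwwwwwwwwwwwwwww

Reading off run lengths: g runs 2, 3, 4, 5, 6; J runs 1, 2, 3, 4, 5; w runs 6, 8, 10, 12, 14 — each is linear in n, where the shown terms are n = 2, 3, 4, 5, 6.
For the next term, n = 7, so the run lengths are 7, 6, 16.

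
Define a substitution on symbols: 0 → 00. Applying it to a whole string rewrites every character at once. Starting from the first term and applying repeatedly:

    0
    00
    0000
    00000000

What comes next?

Expanding 00000000: 0→00, 0→00, 0→00, 0→00, 0→00, 0→00, 0→00, 0→00. Concatenated: 00 00 00 00 00 00 00 00.

0000000000000000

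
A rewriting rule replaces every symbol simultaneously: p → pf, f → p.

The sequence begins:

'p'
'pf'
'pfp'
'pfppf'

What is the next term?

pfppfpfp

Expanding pfppf: p→pf, f→p, p→pf, p→pf, f→p. Concatenated: pf p pf pf p.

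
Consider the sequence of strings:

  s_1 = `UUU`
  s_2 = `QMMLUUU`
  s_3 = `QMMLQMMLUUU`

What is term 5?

Every step adds QMML at the front: s(k+1) = QMML·s(k).
From QMMLQMMLUUU, 2 further steps: QMMLQMMLUUU → QMMLQMMLQMMLUUU → (answer).

QMMLQMMLQMMLQMMLUUU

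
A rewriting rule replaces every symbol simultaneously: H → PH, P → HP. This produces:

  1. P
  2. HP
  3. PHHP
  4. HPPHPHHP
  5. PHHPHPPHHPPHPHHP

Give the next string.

Rewriting the 16 symbols of PHHPHPPHHPPHPHHP one by one yields HP PH PH HP PH HP HP PH PH HP HP PH HP PH PH HP; concatenated:

HPPHPHHPPHHPHPPHPHHPHPPHHPPHPHHP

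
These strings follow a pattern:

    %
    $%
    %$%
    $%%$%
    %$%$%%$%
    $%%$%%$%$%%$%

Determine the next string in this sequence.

From term 3 onward, concatenate the second-to-last term with the last: %·$% = %$%, $%·%$% = $%%$%, …
So term 7 is %$%$%%$%·$%%$%%$%$%%$%.

%$%$%%$%$%%$%%$%$%%$%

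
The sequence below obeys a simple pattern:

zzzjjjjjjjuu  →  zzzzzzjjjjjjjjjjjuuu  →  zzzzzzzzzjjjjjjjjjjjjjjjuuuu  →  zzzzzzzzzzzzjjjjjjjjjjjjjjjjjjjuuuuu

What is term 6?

zzzzzzzzzzzzzzzzzzjjjjjjjjjjjjjjjjjjjjjjjjjjjuuuuuuu

The n-th term is 3n z's then 4n+3 j's then n+1 u's (n = 1, 2, …).
Setting n = 6 gives 18, 27, 7 characters in each block.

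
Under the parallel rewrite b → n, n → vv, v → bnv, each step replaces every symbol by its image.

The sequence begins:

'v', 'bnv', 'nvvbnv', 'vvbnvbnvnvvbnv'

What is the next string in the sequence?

Rewriting the 14 symbols of vvbnvbnvnvvbnv one by one yields bnv bnv n vv bnv n vv bnv vv bnv bnv n vv bnv; concatenated:

bnvbnvnvvbnvnvvbnvvvbnvbnvnvvbnv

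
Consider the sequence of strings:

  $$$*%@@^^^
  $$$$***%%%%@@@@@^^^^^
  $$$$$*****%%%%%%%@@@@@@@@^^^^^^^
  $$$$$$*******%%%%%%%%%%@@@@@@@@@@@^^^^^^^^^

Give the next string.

The n-th term is n+2 $'s then 2n-1 *'s then 3n-2 %'s then 3n-1 @'s then 2n+1 ^'s (n = 1, 2, …).
Setting n = 5 gives 7, 9, 13, 14, 11 characters in each block.

$$$$$$$*********%%%%%%%%%%%%%@@@@@@@@@@@@@@^^^^^^^^^^^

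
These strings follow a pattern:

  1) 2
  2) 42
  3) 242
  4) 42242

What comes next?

24242242

This is a Fibonacci-style word recurrence s(k) = s(k−2)·s(k−1): e.g. 2·42 = 242.
So term 5 is 242·42242.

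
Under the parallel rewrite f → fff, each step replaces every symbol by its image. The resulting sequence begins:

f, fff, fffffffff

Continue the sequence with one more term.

Apply φ to fffffffff symbol by symbol: f→fff, f→fff, f→fff, f→fff, f→fff, f→fff, f→fff, f→fff, f→fff; joined: fff fff fff fff fff fff fff fff fff.

fffffffffffffffffffffffffff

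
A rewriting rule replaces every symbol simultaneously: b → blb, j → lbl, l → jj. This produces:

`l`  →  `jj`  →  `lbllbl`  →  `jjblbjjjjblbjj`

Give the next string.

Rewriting the 14 symbols of jjblbjjjjblbjj one by one yields lbl lbl blb jj blb lbl lbl lbl lbl blb jj blb lbl lbl; concatenated:

lbllblblbjjblblbllbllbllblblbjjblblbllbl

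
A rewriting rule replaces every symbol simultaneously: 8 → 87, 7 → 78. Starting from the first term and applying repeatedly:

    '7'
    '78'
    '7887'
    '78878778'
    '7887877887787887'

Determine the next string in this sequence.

78878778877878878778788778878778

Replace each of the 16 characters of 7887877887787887 in place — 78 87 87 78 87 78 78 87 87 78 78 87 78 87 87 78 — and concatenate.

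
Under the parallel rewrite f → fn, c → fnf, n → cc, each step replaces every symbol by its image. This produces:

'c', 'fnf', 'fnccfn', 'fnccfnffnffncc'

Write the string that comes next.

φ(fnccfnffnffncc) expands symbol-by-symbol to fn cc fnf fnf fn cc fn fn cc fn fn cc fnf fnf; joining the 14 pieces gives the next term.

fnccfnffnffnccfnfnccfnfnccfnffnf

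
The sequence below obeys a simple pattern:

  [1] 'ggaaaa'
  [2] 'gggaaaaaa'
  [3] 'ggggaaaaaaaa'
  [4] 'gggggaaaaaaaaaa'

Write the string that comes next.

ggggggaaaaaaaaaaaa

Each string has the form g^{n} a^{2n}, where the shown terms are n = 2, 3, 4, 5.
Setting n = 6 gives 6, 12 characters in each block.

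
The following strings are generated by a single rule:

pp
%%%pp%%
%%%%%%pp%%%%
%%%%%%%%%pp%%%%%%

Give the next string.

%%%%%%%%%%%%pp%%%%%%%%

s(k+1) = %%%·s(k)·%%, so each term gains %%% as a prefix and %% as a suffix.
One more step from %%%%%%%%%pp%%%%%% gives the answer.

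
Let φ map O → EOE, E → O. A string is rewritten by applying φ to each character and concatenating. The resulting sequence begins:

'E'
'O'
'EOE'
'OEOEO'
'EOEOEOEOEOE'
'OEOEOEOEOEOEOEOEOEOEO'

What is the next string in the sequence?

EOEOEOEOEOEOEOEOEOEOEOEOEOEOEOEOEOEOEOEOEOE

Replace each of the 21 characters of OEOEOEOEOEOEOEOEOEOEO in place — EOE O EOE O EOE O EOE O EOE O EOE O EOE O EOE O EOE O EOE O EOE — and concatenate.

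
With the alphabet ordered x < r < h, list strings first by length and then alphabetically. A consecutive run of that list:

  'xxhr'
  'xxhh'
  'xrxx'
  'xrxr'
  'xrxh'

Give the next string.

Find the rightmost character of xrxh below h, bump it to the next letter, and reset everything to its right to x.

xrrx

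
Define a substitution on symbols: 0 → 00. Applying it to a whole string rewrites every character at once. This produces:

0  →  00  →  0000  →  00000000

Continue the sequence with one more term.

Apply φ to 00000000 symbol by symbol: 0→00, 0→00, 0→00, 0→00, 0→00, 0→00, 0→00, 0→00; joined: 00 00 00 00 00 00 00 00.

0000000000000000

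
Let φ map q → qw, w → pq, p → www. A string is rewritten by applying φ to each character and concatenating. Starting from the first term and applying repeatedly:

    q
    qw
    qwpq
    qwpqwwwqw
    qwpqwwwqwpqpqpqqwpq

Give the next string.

Rewriting the 19 symbols of qwpqwwwqwpqpqpqqwpq one by one yields qw pq www qw pq pq pq qw pq www qw www qw www qw qw pq www qw; concatenated:

qwpqwwwqwpqpqpqqwpqwwwqwwwwqwwwwqwqwpqwwwqw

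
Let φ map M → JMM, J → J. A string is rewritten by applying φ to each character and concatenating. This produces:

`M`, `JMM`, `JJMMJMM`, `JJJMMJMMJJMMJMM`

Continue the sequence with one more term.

JJJJMMJMMJJMMJMMJJJMMJMMJJMMJMM

Applying the rule to each of the 15 symbols of JJJMMJMMJJMMJMM gives the pieces J J J JMM JMM J JMM JMM J J JMM JMM J JMM JMM, which concatenate to the answer.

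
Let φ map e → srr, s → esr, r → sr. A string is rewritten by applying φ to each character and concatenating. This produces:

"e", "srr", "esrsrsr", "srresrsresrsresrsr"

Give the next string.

Rewriting the 18 symbols of srresrsresrsresrsr one by one yields esr sr sr srr esr sr esr sr srr esr sr esr sr srr esr sr esr sr; concatenated:

esrsrsrsrresrsresrsrsrresrsresrsrsrresrsresrsr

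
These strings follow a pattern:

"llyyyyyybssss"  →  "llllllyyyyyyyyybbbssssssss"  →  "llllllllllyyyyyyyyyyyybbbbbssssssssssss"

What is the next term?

Each string has the form l^{4n-2} y^{3n+3} b^{2n-1} s^{4n} (n = 1, 2, …).
For the next term, n = 4, so the run lengths are 14, 15, 7, 16.

llllllllllllllyyyyyyyyyyyyyyybbbbbbbssssssssssssssss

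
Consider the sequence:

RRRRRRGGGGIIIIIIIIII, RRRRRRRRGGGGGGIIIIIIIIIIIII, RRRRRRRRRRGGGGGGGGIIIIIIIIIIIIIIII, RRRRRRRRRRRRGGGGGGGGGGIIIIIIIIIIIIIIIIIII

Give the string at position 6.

RRRRRRRRRRRRRRRRGGGGGGGGGGGGGGIIIIIIIIIIIIIIIIIIIIIIIII

The n-th term is 2n R's then 2n-2 G's then 3n+1 I's, where the shown terms are n = 3, 4, 5, 6.
For term 6, n = 8, so the run lengths are 16, 14, 25.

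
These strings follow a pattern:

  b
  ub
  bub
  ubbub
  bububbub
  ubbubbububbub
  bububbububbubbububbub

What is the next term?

ubbubbububbubbububbububbubbububbub

Each term (from the third on) is the two preceding terms concatenated in order: term 3 = b·ub = bub.
So term 8 is ubbubbububbub·bububbububbubbububbub.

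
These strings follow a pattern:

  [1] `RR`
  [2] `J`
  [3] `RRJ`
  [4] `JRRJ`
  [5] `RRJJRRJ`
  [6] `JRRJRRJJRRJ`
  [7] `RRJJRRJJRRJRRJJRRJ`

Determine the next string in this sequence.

JRRJRRJJRRJRRJJRRJJRRJRRJJRRJ

From term 3 onward, concatenate the second-to-last term with the last: RR·J = RRJ, J·RRJ = JRRJ, …
So term 8 is JRRJRRJJRRJ·RRJJRRJJRRJRRJJRRJ.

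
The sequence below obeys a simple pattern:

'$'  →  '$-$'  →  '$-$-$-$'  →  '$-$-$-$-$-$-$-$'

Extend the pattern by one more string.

s(k+1) = s(k)·-·s(k) — each term doubles the last with '-' between the halves.
So the next term is two copies of $-$-$-$-$-$-$-$ with '-' between the halves.

$-$-$-$-$-$-$-$-$-$-$-$-$-$-$-$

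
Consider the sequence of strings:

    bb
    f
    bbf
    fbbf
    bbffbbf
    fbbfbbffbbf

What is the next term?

Each term (from the third on) is the two preceding terms concatenated in order: term 3 = bb·f = bbf.
So term 7 is bbffbbf·fbbfbbffbbf.

bbffbbffbbfbbffbbf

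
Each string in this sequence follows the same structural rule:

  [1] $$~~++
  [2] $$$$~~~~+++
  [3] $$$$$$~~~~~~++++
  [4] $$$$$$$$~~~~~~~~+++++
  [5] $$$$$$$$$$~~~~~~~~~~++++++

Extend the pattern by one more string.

Term n consists of 2n $'s, followed by 2n ~'s, followed by n+1 +'s (n = 1, 2, …).
For the next term, n = 6, so the run lengths are 12, 12, 7.

$$$$$$$$$$$$~~~~~~~~~~~~+++++++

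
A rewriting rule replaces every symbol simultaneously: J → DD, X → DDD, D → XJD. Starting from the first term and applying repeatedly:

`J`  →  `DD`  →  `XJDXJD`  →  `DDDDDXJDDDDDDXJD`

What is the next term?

XJDXJDXJDXJDXJDDDDDDXJDXJDXJDXJDXJDXJDDDDDDXJD

Applying the rule to each of the 16 symbols of DDDDDXJDDDDDDXJD gives the pieces XJD XJD XJD XJD XJD DDD DD XJD XJD XJD XJD XJD XJD DDD DD XJD, which concatenate to the answer.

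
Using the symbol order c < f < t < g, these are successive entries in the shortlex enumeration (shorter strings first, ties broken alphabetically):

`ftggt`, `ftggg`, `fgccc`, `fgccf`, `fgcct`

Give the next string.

The successor of fgcct increments the rightmost position that isn't already g and resets every position after it to c.

fgccg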